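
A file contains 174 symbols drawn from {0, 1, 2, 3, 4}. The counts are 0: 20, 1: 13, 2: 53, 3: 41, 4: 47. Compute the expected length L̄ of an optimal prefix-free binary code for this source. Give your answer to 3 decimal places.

Probabilities are the counts divided by 174.
Repeatedly combine the two least-probable nodes; the expected code length is the sum of the merged weights.
merge 13/174 + 10/87 → 11/58
merge 11/58 + 41/174 → 37/87
merge 47/174 + 53/174 → 50/87
merge 37/87 + 50/87 → 1
L = 11/58 + 37/87 + 50/87 + 1 = 127/58 ≈ 2.190 bits/symbol.

2.190 bits/symbol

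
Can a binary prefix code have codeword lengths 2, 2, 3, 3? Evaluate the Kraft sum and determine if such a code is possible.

0.75; yes

With common denominator 2^3 = 8: Σ 2^(−ℓᵢ) = 2/8 + 2/8 + 1/8 + 1/8 = 6/8 = 0.75.
Kraft's inequality requires Σ ≤ 1; here Σ = 0.75 ≤ 1, so such a prefix code exists.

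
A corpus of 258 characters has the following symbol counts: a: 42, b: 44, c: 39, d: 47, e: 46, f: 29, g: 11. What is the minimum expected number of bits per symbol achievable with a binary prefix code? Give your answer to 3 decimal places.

2.795 bits/symbol

Probabilities are the counts divided by 258.
Repeatedly combine the two least-probable nodes; the expected code length is the sum of the merged weights.
merge 11/258 + 29/258 → 20/129
merge 13/86 + 20/129 → 79/258
merge 7/43 + 22/129 → 1/3
merge 23/129 + 47/258 → 31/86
merge 79/258 + 1/3 → 55/86
merge 31/86 + 55/86 → 1
L = 20/129 + 79/258 + 1/3 + 31/86 + 55/86 + 1 = 721/258 ≈ 2.795 bits/symbol.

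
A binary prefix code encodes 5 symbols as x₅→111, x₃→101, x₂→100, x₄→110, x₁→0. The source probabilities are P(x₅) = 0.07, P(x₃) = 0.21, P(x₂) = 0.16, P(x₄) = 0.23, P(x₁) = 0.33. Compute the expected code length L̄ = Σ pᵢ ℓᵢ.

2.34 bits/symbol

L̄ = Σ pᵢ·ℓᵢ = 0.07·3 + 0.21·3 + 0.16·3 + 0.23·3 + 0.33·1 = 2.34 bits/symbol.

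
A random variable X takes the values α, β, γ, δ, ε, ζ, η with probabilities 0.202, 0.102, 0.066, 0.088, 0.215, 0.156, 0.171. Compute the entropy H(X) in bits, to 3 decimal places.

2.700 bits

H = −Σ pᵢ log₂ pᵢ.
−0.202·log₂(0.202) = 0.4661
−0.102·log₂(0.102) = 0.3359
−0.066·log₂(0.066) = 0.2588
−0.088·log₂(0.088) = 0.3086
−0.215·log₂(0.215) = 0.4768
−0.156·log₂(0.156) = 0.4181
−0.171·log₂(0.171) = 0.4357
Sum ≈ 2.7000 → 2.700 bits.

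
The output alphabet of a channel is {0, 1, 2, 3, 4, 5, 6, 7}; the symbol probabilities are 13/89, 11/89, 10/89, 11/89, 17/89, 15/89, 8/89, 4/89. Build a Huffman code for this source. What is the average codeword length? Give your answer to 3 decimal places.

2.944 bits/symbol

Repeatedly combine the two least-probable nodes; the expected code length is the sum of the merged weights.
merge 4/89 + 8/89 → 12/89
merge 10/89 + 11/89 → 21/89
merge 11/89 + 12/89 → 23/89
merge 13/89 + 15/89 → 28/89
merge 17/89 + 21/89 → 38/89
merge 23/89 + 28/89 → 51/89
merge 38/89 + 51/89 → 1
L = 12/89 + 21/89 + 23/89 + 28/89 + 38/89 + 51/89 + 1 = 262/89 ≈ 2.944 bits/symbol.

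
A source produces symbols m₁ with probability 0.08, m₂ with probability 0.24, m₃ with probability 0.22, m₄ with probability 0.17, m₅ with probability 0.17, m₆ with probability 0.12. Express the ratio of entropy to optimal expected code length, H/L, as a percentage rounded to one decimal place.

Entropy H = −Σ p log₂ p ≈ 2.5025 bits.
Huffman merges: 2/25+3/25→1/5; 17/100+17/100→17/50; 1/5+11/50→21/50; 6/25+17/50→29/50; 21/50+29/50→1. L = 127/50 ≈ 2.5400.
Efficiency = H/L = 2.5025/2.5400 = 98.5%.

98.5%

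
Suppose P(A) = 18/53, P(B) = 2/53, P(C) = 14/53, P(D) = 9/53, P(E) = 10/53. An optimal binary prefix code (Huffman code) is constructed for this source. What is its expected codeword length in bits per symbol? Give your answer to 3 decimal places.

2.208 bits/symbol

Repeatedly combine the two least-probable nodes; the expected code length is the sum of the merged weights.
merge 2/53 + 9/53 → 11/53
merge 10/53 + 11/53 → 21/53
merge 14/53 + 18/53 → 32/53
merge 21/53 + 32/53 → 1
L = 11/53 + 21/53 + 32/53 + 1 = 117/53 ≈ 2.208 bits/symbol.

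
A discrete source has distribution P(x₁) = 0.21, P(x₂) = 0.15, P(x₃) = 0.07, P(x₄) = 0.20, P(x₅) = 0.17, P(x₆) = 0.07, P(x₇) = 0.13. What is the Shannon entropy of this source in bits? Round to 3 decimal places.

2.702 bits

H = −Σ pᵢ log₂ pᵢ.
−0.21·log₂(0.21) = 0.4728
−0.15·log₂(0.15) = 0.4105
−0.07·log₂(0.07) = 0.2686
−0.20·log₂(0.20) = 0.4644
−0.17·log₂(0.17) = 0.4346
−0.07·log₂(0.07) = 0.2686
−0.13·log₂(0.13) = 0.3826
Sum ≈ 2.7021 → 2.702 bits.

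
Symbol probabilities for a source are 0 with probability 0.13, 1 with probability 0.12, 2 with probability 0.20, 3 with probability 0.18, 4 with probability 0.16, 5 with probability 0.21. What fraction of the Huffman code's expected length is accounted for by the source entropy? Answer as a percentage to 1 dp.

Entropy H = −Σ p log₂ p ≈ 2.5552 bits.
Huffman merges: 3/25+13/100→1/4; 4/25+9/50→17/50; 1/5+21/100→41/100; 1/4+17/50→59/100; 41/100+59/100→1. L = 259/100 ≈ 2.5900.
Efficiency = H/L = 2.5552/2.5900 = 98.7%.

98.7%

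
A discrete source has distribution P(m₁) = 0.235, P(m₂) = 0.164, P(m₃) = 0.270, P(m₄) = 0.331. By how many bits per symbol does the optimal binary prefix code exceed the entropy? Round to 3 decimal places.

Entropy H = −Σ p log₂ p ≈ 1.9567 bits.
Huffman merges: 41/250+47/200→399/1000; 27/100+331/1000→601/1000; 399/1000+601/1000→1. L = 2 ≈ 2.0000.
L − H = 2.0000 − 1.9567 = 0.043 bits.

0.043 bits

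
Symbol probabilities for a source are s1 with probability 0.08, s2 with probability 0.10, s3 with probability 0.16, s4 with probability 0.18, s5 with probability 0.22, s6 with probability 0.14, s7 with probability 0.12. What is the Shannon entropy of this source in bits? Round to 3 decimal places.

2.737 bits

H = −Σ pᵢ log₂ pᵢ.
−0.08·log₂(0.08) = 0.2915
−0.10·log₂(0.10) = 0.3322
−0.16·log₂(0.16) = 0.4230
−0.18·log₂(0.18) = 0.4453
−0.22·log₂(0.22) = 0.4806
−0.14·log₂(0.14) = 0.3971
−0.12·log₂(0.12) = 0.3671
Sum ≈ 2.7368 → 2.737 bits.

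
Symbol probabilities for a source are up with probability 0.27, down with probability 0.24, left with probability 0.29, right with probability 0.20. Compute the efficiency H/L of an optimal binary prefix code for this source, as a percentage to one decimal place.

Entropy H = −Σ p log₂ p ≈ 1.9864 bits.
Huffman merges: 1/5+6/25→11/25; 27/100+29/100→14/25; 11/25+14/25→1. L = 2 ≈ 2.0000.
Efficiency = H/L = 1.9864/2.0000 = 99.3%.

99.3%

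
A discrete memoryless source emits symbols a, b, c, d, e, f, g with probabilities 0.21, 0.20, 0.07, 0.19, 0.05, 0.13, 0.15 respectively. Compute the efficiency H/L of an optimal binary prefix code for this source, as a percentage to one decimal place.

98.5%

Entropy H = −Σ p log₂ p ≈ 2.6703 bits.
Huffman merges: 1/20+7/100→3/25; 3/25+13/100→1/4; 3/20+19/100→17/50; 1/5+21/100→41/100; 1/4+17/50→59/100; 41/100+59/100→1. L = 271/100 ≈ 2.7100.
Efficiency = H/L = 2.6703/2.7100 = 98.5%.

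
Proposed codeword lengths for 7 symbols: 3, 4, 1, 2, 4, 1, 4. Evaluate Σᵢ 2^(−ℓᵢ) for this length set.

With common denominator 2^4 = 16: Σ 2^(−ℓᵢ) = 2/16 + 1/16 + 8/16 + 4/16 + 1/16 + 8/16 + 1/16 = 25/16 = 1.5625.

1.5625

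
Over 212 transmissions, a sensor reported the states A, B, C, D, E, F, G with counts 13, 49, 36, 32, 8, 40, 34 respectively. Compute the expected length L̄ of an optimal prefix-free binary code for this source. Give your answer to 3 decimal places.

2.679 bits/symbol

Probabilities are the counts divided by 212.
Repeatedly combine the two least-probable nodes; the expected code length is the sum of the merged weights.
merge 2/53 + 13/212 → 21/212
merge 21/212 + 8/53 → 1/4
merge 17/106 + 9/53 → 35/106
merge 10/53 + 49/212 → 89/212
merge 1/4 + 35/106 → 123/212
merge 89/212 + 123/212 → 1
L = 21/212 + 1/4 + 35/106 + 89/212 + 123/212 + 1 = 142/53 ≈ 2.679 bits/symbol.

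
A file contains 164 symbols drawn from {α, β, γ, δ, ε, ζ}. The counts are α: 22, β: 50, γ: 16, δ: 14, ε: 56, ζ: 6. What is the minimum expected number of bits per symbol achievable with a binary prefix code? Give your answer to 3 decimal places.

Probabilities are the counts divided by 164.
Repeatedly combine the two least-probable nodes; the expected code length is the sum of the merged weights.
merge 3/82 + 7/82 → 5/41
merge 4/41 + 5/41 → 9/41
merge 11/82 + 9/41 → 29/82
merge 25/82 + 14/41 → 53/82
merge 29/82 + 53/82 → 1
L = 5/41 + 9/41 + 29/82 + 53/82 + 1 = 96/41 ≈ 2.341 bits/symbol.

2.341 bits/symbol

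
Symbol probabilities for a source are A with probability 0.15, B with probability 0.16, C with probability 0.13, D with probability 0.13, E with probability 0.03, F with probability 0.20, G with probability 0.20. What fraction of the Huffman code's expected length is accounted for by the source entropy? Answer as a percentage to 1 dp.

Entropy H = −Σ p log₂ p ≈ 2.6794 bits.
Huffman merges: 3/100+13/100→4/25; 13/100+3/20→7/25; 4/25+4/25→8/25; 1/5+1/5→2/5; 7/25+8/25→3/5; 2/5+3/5→1. L = 69/25 ≈ 2.7600.
Efficiency = H/L = 2.6794/2.7600 = 97.1%.

97.1%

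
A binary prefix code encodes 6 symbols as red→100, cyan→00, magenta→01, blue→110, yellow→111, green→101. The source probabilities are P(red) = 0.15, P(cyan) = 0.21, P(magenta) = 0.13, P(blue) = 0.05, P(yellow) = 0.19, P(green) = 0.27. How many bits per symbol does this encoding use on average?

2.66 bits/symbol

L̄ = Σ pᵢ·ℓᵢ = 0.15·3 + 0.21·2 + 0.13·2 + 0.05·3 + 0.19·3 + 0.27·3 = 2.66 bits/symbol.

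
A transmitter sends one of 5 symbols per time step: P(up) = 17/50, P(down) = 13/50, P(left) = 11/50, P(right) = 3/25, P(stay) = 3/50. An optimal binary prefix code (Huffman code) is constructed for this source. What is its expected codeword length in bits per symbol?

Repeatedly combine the two least-probable nodes; the expected code length is the sum of the merged weights.
merge 3/50 + 3/25 → 9/50
merge 9/50 + 11/50 → 2/5
merge 13/50 + 17/50 → 3/5
merge 2/5 + 3/5 → 1
L = 9/50 + 2/5 + 3/5 + 1 = 109/50 = 2.18 bits/symbol.

2.18 bits/symbol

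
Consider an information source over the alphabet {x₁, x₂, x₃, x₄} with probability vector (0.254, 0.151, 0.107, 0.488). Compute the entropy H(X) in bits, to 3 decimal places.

1.764 bits

H = −Σ pᵢ log₂ pᵢ.
−0.254·log₂(0.254) = 0.5022
−0.151·log₂(0.151) = 0.4118
−0.107·log₂(0.107) = 0.3450
−0.488·log₂(0.488) = 0.5051
Sum ≈ 1.7641 → 1.764 bits.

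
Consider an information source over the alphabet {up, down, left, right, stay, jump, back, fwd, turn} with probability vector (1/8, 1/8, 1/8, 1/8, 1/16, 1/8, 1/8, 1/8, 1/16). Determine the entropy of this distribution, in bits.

3.125 bits

Each probability is a power of 1/2, so log₂(1/p) is an integer.
H = Σ p·log₂(1/p) = 1/8·3 + 1/8·3 + 1/8·3 + 1/8·3 + 1/16·4 + 1/8·3 + 1/8·3 + 1/8·3 + 1/16·4 = 3.125 bits.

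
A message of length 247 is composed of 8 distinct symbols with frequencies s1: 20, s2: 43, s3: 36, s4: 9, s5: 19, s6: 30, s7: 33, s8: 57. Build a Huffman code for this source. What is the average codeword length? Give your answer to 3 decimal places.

2.883 bits/symbol

Probabilities are the counts divided by 247.
Repeatedly combine the two least-probable nodes; the expected code length is the sum of the merged weights.
merge 9/247 + 1/13 → 28/247
merge 20/247 + 28/247 → 48/247
merge 30/247 + 33/247 → 63/247
merge 36/247 + 43/247 → 79/247
merge 48/247 + 3/13 → 105/247
merge 63/247 + 79/247 → 142/247
merge 105/247 + 142/247 → 1
L = 28/247 + 48/247 + 63/247 + 79/247 + 105/247 + 142/247 + 1 = 712/247 ≈ 2.883 bits/symbol.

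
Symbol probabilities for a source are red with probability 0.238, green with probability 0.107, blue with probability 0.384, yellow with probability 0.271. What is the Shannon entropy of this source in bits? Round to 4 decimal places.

H = −Σ pᵢ log₂ pᵢ.
−0.238·log₂(0.238) = 0.4929
−0.107·log₂(0.107) = 0.3450
−0.384·log₂(0.384) = 0.5302
−0.271·log₂(0.271) = 0.5105
Sum ≈ 1.8786 → 1.8786 bits.

1.8786 bits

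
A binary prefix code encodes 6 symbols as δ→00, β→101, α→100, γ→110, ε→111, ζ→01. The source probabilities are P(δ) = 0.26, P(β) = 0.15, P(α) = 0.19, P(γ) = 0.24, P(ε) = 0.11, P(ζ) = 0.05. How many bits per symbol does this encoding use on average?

2.69 bits/symbol

L̄ = Σ pᵢ·ℓᵢ = 0.26·2 + 0.15·3 + 0.19·3 + 0.24·3 + 0.11·3 + 0.05·2 = 2.69 bits/symbol.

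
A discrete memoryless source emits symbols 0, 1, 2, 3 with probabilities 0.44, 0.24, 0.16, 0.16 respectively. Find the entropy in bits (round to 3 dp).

1.861 bits

H = −Σ pᵢ log₂ pᵢ.
−0.44·log₂(0.44) = 0.5211
−0.24·log₂(0.24) = 0.4941
−0.16·log₂(0.16) = 0.4230
−0.16·log₂(0.16) = 0.4230
Sum ≈ 1.8613 → 1.861 bits.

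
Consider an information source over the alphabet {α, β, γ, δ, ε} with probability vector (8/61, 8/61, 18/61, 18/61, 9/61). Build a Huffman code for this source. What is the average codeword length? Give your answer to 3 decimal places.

2.262 bits/symbol

Repeatedly combine the two least-probable nodes; the expected code length is the sum of the merged weights.
merge 8/61 + 8/61 → 16/61
merge 9/61 + 16/61 → 25/61
merge 18/61 + 18/61 → 36/61
merge 25/61 + 36/61 → 1
L = 16/61 + 25/61 + 36/61 + 1 = 138/61 ≈ 2.262 bits/symbol.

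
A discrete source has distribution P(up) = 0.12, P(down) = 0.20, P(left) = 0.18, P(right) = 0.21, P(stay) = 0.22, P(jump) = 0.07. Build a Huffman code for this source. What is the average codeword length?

Repeatedly combine the two least-probable nodes; the expected code length is the sum of the merged weights.
merge 7/100 + 3/25 → 19/100
merge 9/50 + 19/100 → 37/100
merge 1/5 + 21/100 → 41/100
merge 11/50 + 37/100 → 59/100
merge 41/100 + 59/100 → 1
L = 19/100 + 37/100 + 41/100 + 59/100 + 1 = 64/25 = 2.56 bits/symbol.

2.56 bits/symbol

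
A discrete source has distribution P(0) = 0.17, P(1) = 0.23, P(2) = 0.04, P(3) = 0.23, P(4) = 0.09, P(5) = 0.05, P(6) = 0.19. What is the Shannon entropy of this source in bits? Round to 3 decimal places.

H = −Σ pᵢ log₂ pᵢ.
−0.17·log₂(0.17) = 0.4346
−0.23·log₂(0.23) = 0.4877
−0.04·log₂(0.04) = 0.1858
−0.23·log₂(0.23) = 0.4877
−0.09·log₂(0.09) = 0.3127
−0.05·log₂(0.05) = 0.2161
−0.19·log₂(0.19) = 0.4552
Sum ≈ 2.5797 → 2.580 bits.

2.580 bits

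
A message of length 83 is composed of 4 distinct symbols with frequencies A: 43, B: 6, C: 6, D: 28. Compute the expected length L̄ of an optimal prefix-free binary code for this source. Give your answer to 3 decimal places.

1.627 bits/symbol

Probabilities are the counts divided by 83.
Repeatedly combine the two least-probable nodes; the expected code length is the sum of the merged weights.
merge 6/83 + 6/83 → 12/83
merge 12/83 + 28/83 → 40/83
merge 40/83 + 43/83 → 1
L = 12/83 + 40/83 + 1 = 135/83 ≈ 1.627 bits/symbol.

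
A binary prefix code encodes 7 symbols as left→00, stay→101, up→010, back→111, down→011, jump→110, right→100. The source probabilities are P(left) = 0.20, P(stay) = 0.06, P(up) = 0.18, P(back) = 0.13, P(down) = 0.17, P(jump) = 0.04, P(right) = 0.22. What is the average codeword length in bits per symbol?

L̄ = Σ pᵢ·ℓᵢ = 0.20·2 + 0.06·3 + 0.18·3 + 0.13·3 + 0.17·3 + 0.04·3 + 0.22·3 = 2.8 bits/symbol.

2.8 bits/symbol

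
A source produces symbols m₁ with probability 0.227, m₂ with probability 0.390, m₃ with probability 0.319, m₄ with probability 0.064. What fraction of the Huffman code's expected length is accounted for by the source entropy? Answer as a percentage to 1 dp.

94.4%

Entropy H = −Σ p log₂ p ≈ 1.7950 bits.
Huffman merges: 8/125+227/1000→291/1000; 291/1000+319/1000→61/100; 39/100+61/100→1. L = 1901/1000 ≈ 1.9010.
Efficiency = H/L = 1.7950/1.9010 = 94.4%.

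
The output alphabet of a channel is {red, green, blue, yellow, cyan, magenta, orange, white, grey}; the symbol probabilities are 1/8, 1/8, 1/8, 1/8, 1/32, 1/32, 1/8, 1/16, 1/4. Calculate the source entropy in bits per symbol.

Each probability is a power of 1/2, so log₂(1/p) is an integer.
H = Σ p·log₂(1/p) = 1/8·3 + 1/8·3 + 1/8·3 + 1/8·3 + 1/32·5 + 1/32·5 + 1/8·3 + 1/16·4 + 1/4·2 = 2.9375 bits.

2.9375 bits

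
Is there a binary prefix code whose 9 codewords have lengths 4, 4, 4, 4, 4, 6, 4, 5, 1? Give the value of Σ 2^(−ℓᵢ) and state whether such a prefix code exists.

With common denominator 2^6 = 64: Σ 2^(−ℓᵢ) = 4/64 + 4/64 + 4/64 + 4/64 + 4/64 + 1/64 + 4/64 + 2/64 + 32/64 = 59/64 = 0.921875.
Kraft's inequality requires Σ ≤ 1; here Σ = 0.921875 ≤ 1, so such a prefix code exists.

0.921875; yes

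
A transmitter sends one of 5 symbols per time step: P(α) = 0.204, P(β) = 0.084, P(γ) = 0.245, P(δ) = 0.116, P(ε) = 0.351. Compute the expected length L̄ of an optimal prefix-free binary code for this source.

2.2 bits/symbol

Repeatedly combine the two least-probable nodes; the expected code length is the sum of the merged weights.
merge 21/250 + 29/250 → 1/5
merge 1/5 + 51/250 → 101/250
merge 49/200 + 351/1000 → 149/250
merge 101/250 + 149/250 → 1
L = 1/5 + 101/250 + 149/250 + 1 = 11/5 = 2.2 bits/symbol.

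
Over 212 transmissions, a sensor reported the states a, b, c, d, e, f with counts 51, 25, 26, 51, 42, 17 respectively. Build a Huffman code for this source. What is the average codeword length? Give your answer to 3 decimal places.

Probabilities are the counts divided by 212.
Repeatedly combine the two least-probable nodes; the expected code length is the sum of the merged weights.
merge 17/212 + 25/212 → 21/106
merge 13/106 + 21/106 → 17/53
merge 21/106 + 51/212 → 93/212
merge 51/212 + 17/53 → 119/212
merge 93/212 + 119/212 → 1
L = 21/106 + 17/53 + 93/212 + 119/212 + 1 = 267/106 ≈ 2.519 bits/symbol.

2.519 bits/symbol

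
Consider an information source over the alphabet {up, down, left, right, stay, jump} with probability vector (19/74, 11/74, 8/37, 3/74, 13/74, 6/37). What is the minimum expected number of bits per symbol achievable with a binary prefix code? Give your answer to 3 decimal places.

Repeatedly combine the two least-probable nodes; the expected code length is the sum of the merged weights.
merge 3/74 + 11/74 → 7/37
merge 6/37 + 13/74 → 25/74
merge 7/37 + 8/37 → 15/37
merge 19/74 + 25/74 → 22/37
merge 15/37 + 22/37 → 1
L = 7/37 + 25/74 + 15/37 + 22/37 + 1 = 187/74 ≈ 2.527 bits/symbol.

2.527 bits/symbol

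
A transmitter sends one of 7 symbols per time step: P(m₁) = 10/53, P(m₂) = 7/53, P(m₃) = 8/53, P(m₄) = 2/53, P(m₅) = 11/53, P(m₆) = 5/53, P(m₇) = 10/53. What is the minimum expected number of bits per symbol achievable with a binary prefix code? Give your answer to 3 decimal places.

2.736 bits/symbol

Repeatedly combine the two least-probable nodes; the expected code length is the sum of the merged weights.
merge 2/53 + 5/53 → 7/53
merge 7/53 + 7/53 → 14/53
merge 8/53 + 10/53 → 18/53
merge 10/53 + 11/53 → 21/53
merge 14/53 + 18/53 → 32/53
merge 21/53 + 32/53 → 1
L = 7/53 + 14/53 + 18/53 + 21/53 + 32/53 + 1 = 145/53 ≈ 2.736 bits/symbol.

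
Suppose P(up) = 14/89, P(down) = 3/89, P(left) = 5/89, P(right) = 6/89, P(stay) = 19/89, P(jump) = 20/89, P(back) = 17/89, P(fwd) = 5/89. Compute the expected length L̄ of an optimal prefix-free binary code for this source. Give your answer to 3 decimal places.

2.775 bits/symbol

Repeatedly combine the two least-probable nodes; the expected code length is the sum of the merged weights.
merge 3/89 + 5/89 → 8/89
merge 5/89 + 6/89 → 11/89
merge 8/89 + 11/89 → 19/89
merge 14/89 + 17/89 → 31/89
merge 19/89 + 19/89 → 38/89
merge 20/89 + 31/89 → 51/89
merge 38/89 + 51/89 → 1
L = 8/89 + 11/89 + 19/89 + 31/89 + 38/89 + 51/89 + 1 = 247/89 ≈ 2.775 bits/symbol.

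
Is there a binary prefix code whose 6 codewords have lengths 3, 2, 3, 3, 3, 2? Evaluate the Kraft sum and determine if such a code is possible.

With common denominator 2^3 = 8: Σ 2^(−ℓᵢ) = 1/8 + 2/8 + 1/8 + 1/8 + 1/8 + 2/8 = 8/8 = 1.
Kraft's inequality requires Σ ≤ 1; here Σ = 1 ≤ 1, so such a prefix code exists.

1; yes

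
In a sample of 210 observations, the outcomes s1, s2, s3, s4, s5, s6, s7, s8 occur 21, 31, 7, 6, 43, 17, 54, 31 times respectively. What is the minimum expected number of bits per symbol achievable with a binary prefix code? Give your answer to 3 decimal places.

2.743 bits/symbol

Probabilities are the counts divided by 210.
Repeatedly combine the two least-probable nodes; the expected code length is the sum of the merged weights.
merge 1/35 + 1/30 → 13/210
merge 13/210 + 17/210 → 1/7
merge 1/10 + 1/7 → 17/70
merge 31/210 + 31/210 → 31/105
merge 43/210 + 17/70 → 47/105
merge 9/35 + 31/105 → 58/105
merge 47/105 + 58/105 → 1
L = 13/210 + 1/7 + 17/70 + 31/105 + 47/105 + 58/105 + 1 = 96/35 ≈ 2.743 bits/symbol.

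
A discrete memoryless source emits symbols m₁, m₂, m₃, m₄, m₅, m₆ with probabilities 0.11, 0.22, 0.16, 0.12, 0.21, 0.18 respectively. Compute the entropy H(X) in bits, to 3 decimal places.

2.539 bits

H = −Σ pᵢ log₂ pᵢ.
−0.11·log₂(0.11) = 0.3503
−0.22·log₂(0.22) = 0.4806
−0.16·log₂(0.16) = 0.4230
−0.12·log₂(0.12) = 0.3671
−0.21·log₂(0.21) = 0.4728
−0.18·log₂(0.18) = 0.4453
Sum ≈ 2.5391 → 2.539 bits.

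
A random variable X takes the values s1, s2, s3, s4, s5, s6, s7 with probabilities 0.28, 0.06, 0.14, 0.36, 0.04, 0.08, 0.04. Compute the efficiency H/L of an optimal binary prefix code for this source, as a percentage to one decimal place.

Entropy H = −Σ p log₂ p ≈ 2.3485 bits.
Huffman merges: 1/25+1/25→2/25; 3/50+2/25→7/50; 2/25+7/50→11/50; 7/50+11/50→9/25; 7/25+9/25→16/25; 9/25+16/25→1. L = 61/25 ≈ 2.4400.
Efficiency = H/L = 2.3485/2.4400 = 96.2%.

96.2%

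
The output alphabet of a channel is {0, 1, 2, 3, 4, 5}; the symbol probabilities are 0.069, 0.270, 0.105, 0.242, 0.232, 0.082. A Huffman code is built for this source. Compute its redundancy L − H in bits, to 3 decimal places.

Entropy H = −Σ p log₂ p ≈ 2.3978 bits.
Huffman merges: 69/1000+41/500→151/1000; 21/200+151/1000→32/125; 29/125+121/500→237/500; 32/125+27/100→263/500; 237/500+263/500→1. L = 2407/1000 ≈ 2.4070.
L − H = 2.4070 − 2.3978 = 0.009 bits.

0.009 bits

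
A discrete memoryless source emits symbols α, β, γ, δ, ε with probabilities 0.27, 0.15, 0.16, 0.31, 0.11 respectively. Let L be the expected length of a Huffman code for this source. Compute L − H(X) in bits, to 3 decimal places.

Entropy H = −Σ p log₂ p ≈ 2.2177 bits.
Huffman merges: 11/100+3/20→13/50; 4/25+13/50→21/50; 27/100+31/100→29/50; 21/50+29/50→1. L = 113/50 ≈ 2.2600.
L − H = 2.2600 − 2.2177 = 0.042 bits.

0.042 bits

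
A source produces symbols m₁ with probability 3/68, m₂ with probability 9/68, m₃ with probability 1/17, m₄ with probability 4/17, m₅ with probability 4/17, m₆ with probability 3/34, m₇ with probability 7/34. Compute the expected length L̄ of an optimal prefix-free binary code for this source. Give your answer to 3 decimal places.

Repeatedly combine the two least-probable nodes; the expected code length is the sum of the merged weights.
merge 3/68 + 1/17 → 7/68
merge 3/34 + 7/68 → 13/68
merge 9/68 + 13/68 → 11/34
merge 7/34 + 4/17 → 15/34
merge 4/17 + 11/34 → 19/34
merge 15/34 + 19/34 → 1
L = 7/68 + 13/68 + 11/34 + 15/34 + 19/34 + 1 = 89/34 ≈ 2.618 bits/symbol.

2.618 bits/symbol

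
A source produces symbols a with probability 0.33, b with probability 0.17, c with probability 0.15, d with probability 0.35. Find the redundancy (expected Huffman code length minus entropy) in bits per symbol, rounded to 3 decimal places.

0.067 bits

Entropy H = −Σ p log₂ p ≈ 1.9031 bits.
Huffman merges: 3/20+17/100→8/25; 8/25+33/100→13/20; 7/20+13/20→1. L = 197/100 ≈ 1.9700.
L − H = 1.9700 − 1.9031 = 0.067 bits.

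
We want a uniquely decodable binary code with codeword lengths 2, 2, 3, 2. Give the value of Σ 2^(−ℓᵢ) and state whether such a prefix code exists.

With common denominator 2^3 = 8: Σ 2^(−ℓᵢ) = 2/8 + 2/8 + 1/8 + 2/8 = 7/8 = 0.875.
Kraft's inequality requires Σ ≤ 1; here Σ = 0.875 ≤ 1, so such a prefix code exists.

0.875; yes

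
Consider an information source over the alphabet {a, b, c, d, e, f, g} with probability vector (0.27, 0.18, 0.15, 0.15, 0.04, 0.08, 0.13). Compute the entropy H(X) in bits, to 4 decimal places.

2.6363 bits

H = −Σ pᵢ log₂ pᵢ.
−0.27·log₂(0.27) = 0.5100
−0.18·log₂(0.18) = 0.4453
−0.15·log₂(0.15) = 0.4105
−0.15·log₂(0.15) = 0.4105
−0.04·log₂(0.04) = 0.1858
−0.08·log₂(0.08) = 0.2915
−0.13·log₂(0.13) = 0.3826
Sum ≈ 2.6363 → 2.6363 bits.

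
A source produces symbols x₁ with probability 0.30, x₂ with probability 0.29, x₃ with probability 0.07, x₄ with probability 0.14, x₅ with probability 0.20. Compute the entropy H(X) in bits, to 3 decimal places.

2.169 bits

H = −Σ pᵢ log₂ pᵢ.
−0.30·log₂(0.30) = 0.5211
−0.29·log₂(0.29) = 0.5179
−0.07·log₂(0.07) = 0.2686
−0.14·log₂(0.14) = 0.3971
−0.20·log₂(0.20) = 0.4644
Sum ≈ 2.1690 → 2.169 bits.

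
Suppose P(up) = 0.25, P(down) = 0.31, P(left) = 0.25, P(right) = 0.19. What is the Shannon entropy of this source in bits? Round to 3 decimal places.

1.979 bits

H = −Σ pᵢ log₂ pᵢ.
−0.25·log₂(0.25) = 0.5000
−0.31·log₂(0.31) = 0.5238
−0.25·log₂(0.25) = 0.5000
−0.19·log₂(0.19) = 0.4552
Sum ≈ 1.9790 → 1.979 bits.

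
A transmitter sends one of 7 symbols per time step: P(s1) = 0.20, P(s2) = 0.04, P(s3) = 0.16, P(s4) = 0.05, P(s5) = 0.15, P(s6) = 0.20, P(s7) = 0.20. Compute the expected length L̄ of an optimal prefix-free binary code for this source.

Repeatedly combine the two least-probable nodes; the expected code length is the sum of the merged weights.
merge 1/25 + 1/20 → 9/100
merge 9/100 + 3/20 → 6/25
merge 4/25 + 1/5 → 9/25
merge 1/5 + 1/5 → 2/5
merge 6/25 + 9/25 → 3/5
merge 2/5 + 3/5 → 1
L = 9/100 + 6/25 + 9/25 + 2/5 + 3/5 + 1 = 269/100 = 2.69 bits/symbol.

2.69 bits/symbol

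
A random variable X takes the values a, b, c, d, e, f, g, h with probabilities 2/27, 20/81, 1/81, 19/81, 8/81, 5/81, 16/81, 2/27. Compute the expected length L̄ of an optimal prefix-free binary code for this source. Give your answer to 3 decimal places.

Repeatedly combine the two least-probable nodes; the expected code length is the sum of the merged weights.
merge 1/81 + 5/81 → 2/27
merge 2/27 + 2/27 → 4/27
merge 2/27 + 8/81 → 14/81
merge 4/27 + 14/81 → 26/81
merge 16/81 + 19/81 → 35/81
merge 20/81 + 26/81 → 46/81
merge 35/81 + 46/81 → 1
L = 2/27 + 4/27 + 14/81 + 26/81 + 35/81 + 46/81 + 1 = 220/81 ≈ 2.716 bits/symbol.

2.716 bits/symbol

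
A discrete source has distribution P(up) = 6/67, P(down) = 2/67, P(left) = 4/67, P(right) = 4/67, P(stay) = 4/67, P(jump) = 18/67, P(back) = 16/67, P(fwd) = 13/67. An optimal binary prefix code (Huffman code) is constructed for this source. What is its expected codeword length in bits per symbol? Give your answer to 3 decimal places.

Repeatedly combine the two least-probable nodes; the expected code length is the sum of the merged weights.
merge 2/67 + 4/67 → 6/67
merge 4/67 + 4/67 → 8/67
merge 6/67 + 6/67 → 12/67
merge 8/67 + 12/67 → 20/67
merge 13/67 + 16/67 → 29/67
merge 18/67 + 20/67 → 38/67
merge 29/67 + 38/67 → 1
L = 6/67 + 8/67 + 12/67 + 20/67 + 29/67 + 38/67 + 1 = 180/67 ≈ 2.687 bits/symbol.

2.687 bits/symbol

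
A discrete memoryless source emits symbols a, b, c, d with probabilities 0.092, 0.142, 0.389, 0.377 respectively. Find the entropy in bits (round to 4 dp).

1.7770 bits

H = −Σ pᵢ log₂ pᵢ.
−0.092·log₂(0.092) = 0.3167
−0.142·log₂(0.142) = 0.3999
−0.389·log₂(0.389) = 0.5299
−0.377·log₂(0.377) = 0.5306
Sum ≈ 1.7770 → 1.7770 bits.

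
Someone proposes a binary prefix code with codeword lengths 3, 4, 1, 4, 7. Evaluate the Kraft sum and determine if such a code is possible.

0.7578125; yes

With common denominator 2^7 = 128: Σ 2^(−ℓᵢ) = 16/128 + 8/128 + 64/128 + 8/128 + 1/128 = 97/128 = 0.7578125.
Kraft's inequality requires Σ ≤ 1; here Σ = 0.7578125 ≤ 1, so such a prefix code exists.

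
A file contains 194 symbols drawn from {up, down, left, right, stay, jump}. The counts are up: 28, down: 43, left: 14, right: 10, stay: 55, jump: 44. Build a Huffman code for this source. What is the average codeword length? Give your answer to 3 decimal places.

2.392 bits/symbol

Probabilities are the counts divided by 194.
Repeatedly combine the two least-probable nodes; the expected code length is the sum of the merged weights.
merge 5/97 + 7/97 → 12/97
merge 12/97 + 14/97 → 26/97
merge 43/194 + 22/97 → 87/194
merge 26/97 + 55/194 → 107/194
merge 87/194 + 107/194 → 1
L = 12/97 + 26/97 + 87/194 + 107/194 + 1 = 232/97 ≈ 2.392 bits/symbol.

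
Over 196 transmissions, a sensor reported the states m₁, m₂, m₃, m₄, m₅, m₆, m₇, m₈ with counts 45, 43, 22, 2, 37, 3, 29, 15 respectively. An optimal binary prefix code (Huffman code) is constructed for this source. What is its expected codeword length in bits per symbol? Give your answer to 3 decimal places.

2.679 bits/symbol

Probabilities are the counts divided by 196.
Repeatedly combine the two least-probable nodes; the expected code length is the sum of the merged weights.
merge 1/98 + 3/196 → 5/196
merge 5/196 + 15/196 → 5/49
merge 5/49 + 11/98 → 3/14
merge 29/196 + 37/196 → 33/98
merge 3/14 + 43/196 → 85/196
merge 45/196 + 33/98 → 111/196
merge 85/196 + 111/196 → 1
L = 5/196 + 5/49 + 3/14 + 33/98 + 85/196 + 111/196 + 1 = 75/28 ≈ 2.679 bits/symbol.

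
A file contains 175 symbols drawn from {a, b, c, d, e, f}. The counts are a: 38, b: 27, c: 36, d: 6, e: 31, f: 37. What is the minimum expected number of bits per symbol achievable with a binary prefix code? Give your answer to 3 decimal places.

Probabilities are the counts divided by 175.
Repeatedly combine the two least-probable nodes; the expected code length is the sum of the merged weights.
merge 6/175 + 27/175 → 33/175
merge 31/175 + 33/175 → 64/175
merge 36/175 + 37/175 → 73/175
merge 38/175 + 64/175 → 102/175
merge 73/175 + 102/175 → 1
L = 33/175 + 64/175 + 73/175 + 102/175 + 1 = 447/175 ≈ 2.554 bits/symbol.

2.554 bits/symbol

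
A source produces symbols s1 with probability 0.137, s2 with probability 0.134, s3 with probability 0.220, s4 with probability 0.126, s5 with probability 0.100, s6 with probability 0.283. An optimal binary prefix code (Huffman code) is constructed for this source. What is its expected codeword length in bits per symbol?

Repeatedly combine the two least-probable nodes; the expected code length is the sum of the merged weights.
merge 1/10 + 63/500 → 113/500
merge 67/500 + 137/1000 → 271/1000
merge 11/50 + 113/500 → 223/500
merge 271/1000 + 283/1000 → 277/500
merge 223/500 + 277/500 → 1
L = 113/500 + 271/1000 + 223/500 + 277/500 + 1 = 2497/1000 = 2.497 bits/symbol.

2.497 bits/symbol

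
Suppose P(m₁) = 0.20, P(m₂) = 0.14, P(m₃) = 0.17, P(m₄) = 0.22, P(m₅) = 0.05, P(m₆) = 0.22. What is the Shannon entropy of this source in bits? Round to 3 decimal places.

2.473 bits

H = −Σ pᵢ log₂ pᵢ.
−0.20·log₂(0.20) = 0.4644
−0.14·log₂(0.14) = 0.3971
−0.17·log₂(0.17) = 0.4346
−0.22·log₂(0.22) = 0.4806
−0.05·log₂(0.05) = 0.2161
−0.22·log₂(0.22) = 0.4806
Sum ≈ 2.4733 → 2.473 bits.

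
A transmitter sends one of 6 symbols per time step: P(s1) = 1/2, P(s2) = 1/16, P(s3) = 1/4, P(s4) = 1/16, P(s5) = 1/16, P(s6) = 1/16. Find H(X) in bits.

2 bits

Each probability is a power of 1/2, so log₂(1/p) is an integer.
H = Σ p·log₂(1/p) = 1/2·1 + 1/16·4 + 1/4·2 + 1/16·4 + 1/16·4 + 1/16·4 = 2 bits.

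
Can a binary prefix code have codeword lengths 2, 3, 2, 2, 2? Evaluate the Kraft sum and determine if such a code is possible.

1.125; no

With common denominator 2^3 = 8: Σ 2^(−ℓᵢ) = 2/8 + 1/8 + 2/8 + 2/8 + 2/8 = 9/8 = 1.125.
Kraft's inequality requires Σ ≤ 1; here Σ = 1.125 > 1, so no such prefix code exists.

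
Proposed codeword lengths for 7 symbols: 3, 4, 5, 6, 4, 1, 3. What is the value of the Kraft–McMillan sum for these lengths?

0.921875

With common denominator 2^6 = 64: Σ 2^(−ℓᵢ) = 8/64 + 4/64 + 2/64 + 1/64 + 4/64 + 32/64 + 8/64 = 59/64 = 0.921875.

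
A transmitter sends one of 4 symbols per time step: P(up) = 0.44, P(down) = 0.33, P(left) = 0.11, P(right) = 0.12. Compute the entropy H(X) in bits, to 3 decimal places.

H = −Σ pᵢ log₂ pᵢ.
−0.44·log₂(0.44) = 0.5211
−0.33·log₂(0.33) = 0.5278
−0.11·log₂(0.11) = 0.3503
−0.12·log₂(0.12) = 0.3671
Sum ≈ 1.7663 → 1.766 bits.

1.766 bits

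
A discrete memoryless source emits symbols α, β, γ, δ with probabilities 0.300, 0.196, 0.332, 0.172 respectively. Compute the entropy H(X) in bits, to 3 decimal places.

1.947 bits

H = −Σ pᵢ log₂ pᵢ.
−0.300·log₂(0.300) = 0.5211
−0.196·log₂(0.196) = 0.4608
−0.332·log₂(0.332) = 0.5281
−0.172·log₂(0.172) = 0.4368
Sum ≈ 1.9468 → 1.947 bits.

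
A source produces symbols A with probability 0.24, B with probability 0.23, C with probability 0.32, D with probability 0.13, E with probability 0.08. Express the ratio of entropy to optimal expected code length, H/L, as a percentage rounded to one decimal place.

98.7%

Entropy H = −Σ p log₂ p ≈ 2.1820 bits.
Huffman merges: 2/25+13/100→21/100; 21/100+23/100→11/25; 6/25+8/25→14/25; 11/25+14/25→1. L = 221/100 ≈ 2.2100.
Efficiency = H/L = 2.1820/2.2100 = 98.7%.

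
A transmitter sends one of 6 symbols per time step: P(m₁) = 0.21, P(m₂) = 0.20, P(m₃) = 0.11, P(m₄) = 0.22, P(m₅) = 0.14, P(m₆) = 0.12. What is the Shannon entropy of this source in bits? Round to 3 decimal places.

H = −Σ pᵢ log₂ pᵢ.
−0.21·log₂(0.21) = 0.4728
−0.20·log₂(0.20) = 0.4644
−0.11·log₂(0.11) = 0.3503
−0.22·log₂(0.22) = 0.4806
−0.14·log₂(0.14) = 0.3971
−0.12·log₂(0.12) = 0.3671
Sum ≈ 2.5322 → 2.532 bits.

2.532 bits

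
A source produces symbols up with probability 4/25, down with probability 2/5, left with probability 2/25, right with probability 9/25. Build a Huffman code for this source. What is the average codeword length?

1.84 bits/symbol

Repeatedly combine the two least-probable nodes; the expected code length is the sum of the merged weights.
merge 2/25 + 4/25 → 6/25
merge 6/25 + 9/25 → 3/5
merge 2/5 + 3/5 → 1
L = 6/25 + 3/5 + 1 = 46/25 = 1.84 bits/symbol.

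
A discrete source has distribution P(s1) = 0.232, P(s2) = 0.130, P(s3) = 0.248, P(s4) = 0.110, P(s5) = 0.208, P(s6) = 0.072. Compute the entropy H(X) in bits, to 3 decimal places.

H = −Σ pᵢ log₂ pᵢ.
−0.232·log₂(0.232) = 0.4890
−0.130·log₂(0.130) = 0.3826
−0.248·log₂(0.248) = 0.4989
−0.110·log₂(0.110) = 0.3503
−0.208·log₂(0.208) = 0.4712
−0.072·log₂(0.072) = 0.2733
Sum ≈ 2.4653 → 2.465 bits.

2.465 bits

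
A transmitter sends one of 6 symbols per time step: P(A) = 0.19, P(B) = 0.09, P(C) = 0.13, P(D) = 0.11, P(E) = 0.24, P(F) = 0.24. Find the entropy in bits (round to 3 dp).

2.489 bits

H = −Σ pᵢ log₂ pᵢ.
−0.19·log₂(0.19) = 0.4552
−0.09·log₂(0.09) = 0.3127
−0.13·log₂(0.13) = 0.3826
−0.11·log₂(0.11) = 0.3503
−0.24·log₂(0.24) = 0.4941
−0.24·log₂(0.24) = 0.4941
Sum ≈ 2.4891 → 2.489 bits.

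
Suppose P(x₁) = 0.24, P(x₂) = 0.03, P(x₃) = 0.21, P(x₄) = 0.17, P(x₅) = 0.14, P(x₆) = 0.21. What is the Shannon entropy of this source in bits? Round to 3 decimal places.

2.423 bits

H = −Σ pᵢ log₂ pᵢ.
−0.24·log₂(0.24) = 0.4941
−0.03·log₂(0.03) = 0.1518
−0.21·log₂(0.21) = 0.4728
−0.17·log₂(0.17) = 0.4346
−0.14·log₂(0.14) = 0.3971
−0.21·log₂(0.21) = 0.4728
Sum ≈ 2.4232 → 2.423 bits.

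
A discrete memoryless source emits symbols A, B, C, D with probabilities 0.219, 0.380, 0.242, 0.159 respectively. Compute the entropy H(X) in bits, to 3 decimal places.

H = −Σ pᵢ log₂ pᵢ.
−0.219·log₂(0.219) = 0.4798
−0.380·log₂(0.380) = 0.5305
−0.242·log₂(0.242) = 0.4954
−0.159·log₂(0.159) = 0.4218
Sum ≈ 1.9274 → 1.927 bits.

1.927 bits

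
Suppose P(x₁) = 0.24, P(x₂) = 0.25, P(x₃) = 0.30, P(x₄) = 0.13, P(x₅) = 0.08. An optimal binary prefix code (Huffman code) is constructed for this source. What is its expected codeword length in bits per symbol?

Repeatedly combine the two least-probable nodes; the expected code length is the sum of the merged weights.
merge 2/25 + 13/100 → 21/100
merge 21/100 + 6/25 → 9/20
merge 1/4 + 3/10 → 11/20
merge 9/20 + 11/20 → 1
L = 21/100 + 9/20 + 11/20 + 1 = 221/100 = 2.21 bits/symbol.

2.21 bits/symbol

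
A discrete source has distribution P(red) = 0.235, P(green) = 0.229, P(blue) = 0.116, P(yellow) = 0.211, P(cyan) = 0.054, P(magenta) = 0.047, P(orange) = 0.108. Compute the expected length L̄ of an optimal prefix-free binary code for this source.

2.635 bits/symbol

Repeatedly combine the two least-probable nodes; the expected code length is the sum of the merged weights.
merge 47/1000 + 27/500 → 101/1000
merge 101/1000 + 27/250 → 209/1000
merge 29/250 + 209/1000 → 13/40
merge 211/1000 + 229/1000 → 11/25
merge 47/200 + 13/40 → 14/25
merge 11/25 + 14/25 → 1
L = 101/1000 + 209/1000 + 13/40 + 11/25 + 14/25 + 1 = 527/200 = 2.635 bits/symbol.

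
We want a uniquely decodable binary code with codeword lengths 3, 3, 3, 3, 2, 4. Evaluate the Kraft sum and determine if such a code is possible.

With common denominator 2^4 = 16: Σ 2^(−ℓᵢ) = 2/16 + 2/16 + 2/16 + 2/16 + 4/16 + 1/16 = 13/16 = 0.8125.
Kraft's inequality requires Σ ≤ 1; here Σ = 0.8125 ≤ 1, so such a prefix code exists.

0.8125; yes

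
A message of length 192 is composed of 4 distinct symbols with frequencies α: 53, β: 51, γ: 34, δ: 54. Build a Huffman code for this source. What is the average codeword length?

Probabilities are the counts divided by 192.
Repeatedly combine the two least-probable nodes; the expected code length is the sum of the merged weights.
merge 17/96 + 17/64 → 85/192
merge 53/192 + 9/32 → 107/192
merge 85/192 + 107/192 → 1
L = 85/192 + 107/192 + 1 = 2 bits/symbol.

2 bits/symbol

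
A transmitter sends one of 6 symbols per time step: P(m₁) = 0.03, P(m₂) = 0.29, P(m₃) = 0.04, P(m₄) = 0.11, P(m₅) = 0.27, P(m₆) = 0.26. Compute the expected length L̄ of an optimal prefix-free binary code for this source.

Repeatedly combine the two least-probable nodes; the expected code length is the sum of the merged weights.
merge 3/100 + 1/25 → 7/100
merge 7/100 + 11/100 → 9/50
merge 9/50 + 13/50 → 11/25
merge 27/100 + 29/100 → 14/25
merge 11/25 + 14/25 → 1
L = 7/100 + 9/50 + 11/25 + 14/25 + 1 = 9/4 = 2.25 bits/symbol.

2.25 bits/symbol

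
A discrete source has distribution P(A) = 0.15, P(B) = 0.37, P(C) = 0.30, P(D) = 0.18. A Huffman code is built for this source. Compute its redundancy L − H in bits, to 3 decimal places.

Entropy H = −Σ p log₂ p ≈ 1.9077 bits.
Huffman merges: 3/20+9/50→33/100; 3/10+33/100→63/100; 37/100+63/100→1. L = 49/25 ≈ 1.9600.
L − H = 1.9600 − 1.9077 = 0.052 bits.

0.052 bits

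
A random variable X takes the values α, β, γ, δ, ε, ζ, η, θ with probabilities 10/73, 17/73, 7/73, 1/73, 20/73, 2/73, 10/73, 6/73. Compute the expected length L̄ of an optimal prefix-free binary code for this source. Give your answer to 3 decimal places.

2.658 bits/symbol

Repeatedly combine the two least-probable nodes; the expected code length is the sum of the merged weights.
merge 1/73 + 2/73 → 3/73
merge 3/73 + 6/73 → 9/73
merge 7/73 + 9/73 → 16/73
merge 10/73 + 10/73 → 20/73
merge 16/73 + 17/73 → 33/73
merge 20/73 + 20/73 → 40/73
merge 33/73 + 40/73 → 1
L = 3/73 + 9/73 + 16/73 + 20/73 + 33/73 + 40/73 + 1 = 194/73 ≈ 2.658 bits/symbol.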